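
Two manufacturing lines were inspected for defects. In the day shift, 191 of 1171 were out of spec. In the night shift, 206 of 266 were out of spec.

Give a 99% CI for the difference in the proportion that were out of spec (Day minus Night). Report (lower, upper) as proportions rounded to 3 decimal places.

(-0.683, -0.540)

Sample proportions: 191/1171 = 0.1631, 206/266 = 0.7744.
Each SE is √(p̂(1−p̂)/n): √(0.1631·0.8369/1171) = 0.01080 and √(0.7744·0.2256/266) = 0.02563.
SE(p̂₁ − p̂₂) = √(SE₁² + SE₂²) = √(0.00011664 + 0.0006568969) = 0.02781, since the two samples are independent.
At 99% confidence z* = 2.576; margin = 2.576 × 0.02781 = 0.07164.
The difference is 0.1631 − 0.7744 = -0.6113, so the interval is -0.6113 ± 0.07164 = (-0.683, -0.540).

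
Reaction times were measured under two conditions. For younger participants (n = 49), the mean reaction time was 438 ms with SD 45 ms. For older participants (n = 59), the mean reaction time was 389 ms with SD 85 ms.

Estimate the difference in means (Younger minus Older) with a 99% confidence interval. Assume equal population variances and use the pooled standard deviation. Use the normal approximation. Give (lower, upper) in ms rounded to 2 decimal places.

(14.25, 83.75)

Pooled variance s_p² = [48·45² + 58·85²] / (49+59−2) = 4870.2830, so s_p = 69.7874.
SE_diff = s_p·√(1/n₁ + 1/n₂) = 69.7874·√(1/49 + 1/59) = 13.4885.
z* = 2.576; margin = 2.576 × 13.4885 = 34.7464.
Difference = 438 − 389 = 49.0000.
49.0000 ± 34.7464 → (14.25, 83.75).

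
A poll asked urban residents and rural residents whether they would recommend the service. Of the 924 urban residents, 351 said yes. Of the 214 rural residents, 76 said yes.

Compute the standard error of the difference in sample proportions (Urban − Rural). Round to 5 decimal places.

Sample proportions: 351/924 = 0.3799, 76/214 = 0.3551.
Each SE is √(p̂(1−p̂)/n): √(0.3799·0.6201/924) = 0.01597 and √(0.3551·0.6449/214) = 0.03271.
SE(p̂₁ − p̂₂) = √(SE₁² + SE₂²) = √(0.0002550409 + 0.0010699441) = 0.03640, since the two samples are independent.

0.03640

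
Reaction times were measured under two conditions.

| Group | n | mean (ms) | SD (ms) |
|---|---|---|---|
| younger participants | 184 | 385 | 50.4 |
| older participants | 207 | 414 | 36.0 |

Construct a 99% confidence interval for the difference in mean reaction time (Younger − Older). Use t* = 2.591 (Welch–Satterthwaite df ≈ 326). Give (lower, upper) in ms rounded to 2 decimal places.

(-40.61, -17.39)

Standard errors of each mean: 50.4/√184 = 3.7155 and 36.0/√207 = 2.5022.
SE(x̄₁ − x̄₂) = √(3.7155² + 2.5022²) = 4.4795 for independent samples with unequal variances.
With t* = 2.591, the margin is 2.591 × 4.4795 = 11.6064.
x̄₁ − x̄₂ = 385 − 414 = -29.0000; the interval is -29.0000 ± 11.6064 = (-40.61, -17.39).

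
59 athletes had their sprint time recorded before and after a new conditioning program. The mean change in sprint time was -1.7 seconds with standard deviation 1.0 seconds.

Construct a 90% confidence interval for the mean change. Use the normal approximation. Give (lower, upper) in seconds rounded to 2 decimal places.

(-1.91, -1.49)

This is a matched-pairs design, so SE = s_d/√n = 1.0/√59 = 0.1302.
Margin = 1.645 × 0.1302 = 0.2142; the interval is -1.7 ± 0.2142 = (-1.91, -1.49).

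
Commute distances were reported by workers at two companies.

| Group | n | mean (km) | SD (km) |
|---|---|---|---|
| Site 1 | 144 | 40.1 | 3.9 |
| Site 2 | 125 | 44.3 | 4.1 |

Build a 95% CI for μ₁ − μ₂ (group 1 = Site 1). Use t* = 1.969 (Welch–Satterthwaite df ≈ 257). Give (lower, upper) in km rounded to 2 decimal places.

(-5.16, -3.24)

Standard errors of each mean: 3.9/√144 = 0.3250 and 4.1/√125 = 0.3667.
SE(x̄₁ − x̄₂) = √(0.3250² + 0.3667²) = 0.4900 for independent samples with unequal variances.
With t* = 1.969, the margin is 1.969 × 0.4900 = 0.9648.
x̄₁ − x̄₂ = 40.1 − 44.3 = -4.2000; the interval is -4.2000 ± 0.9648 = (-5.16, -3.24).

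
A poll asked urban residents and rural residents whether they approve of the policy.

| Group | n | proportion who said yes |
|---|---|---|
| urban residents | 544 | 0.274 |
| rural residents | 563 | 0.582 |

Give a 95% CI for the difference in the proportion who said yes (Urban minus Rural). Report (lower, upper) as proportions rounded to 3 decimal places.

(-0.363, -0.253)

Each SE is √(p̂(1−p̂)/n): √(0.2740·0.7260/544) = 0.01912 and √(0.5820·0.4180/563) = 0.02079.
SE(p̂₁ − p̂₂) = √(SE₁² + SE₂²) = √(0.0003655744 + 0.0004322241) = 0.02825, since the two samples are independent.
At 95% confidence z* = 1.960; margin = 1.960 × 0.02825 = 0.05537.
The difference is 0.2740 − 0.5820 = -0.3080, so the interval is -0.3080 ± 0.05537 = (-0.363, -0.253).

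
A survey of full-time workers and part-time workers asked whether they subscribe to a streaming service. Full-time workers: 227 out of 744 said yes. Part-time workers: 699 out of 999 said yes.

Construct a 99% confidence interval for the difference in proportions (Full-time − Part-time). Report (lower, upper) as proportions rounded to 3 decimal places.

First, p̂₁ = 227/744 = 0.3051; p̂₂ = 699/999 = 0.6997.
The two standard errors are √(0.3051×0.6949/744) = 0.01688 and √(0.6997×0.3003/999) = 0.01450.
Because the samples are independent, SE_diff = √(0.01688² + 0.01450²) = 0.02225.
Using z* = 2.576 for 99%, ME = 2.576 × 0.02225 = 0.05732.
p̂₁ − p̂₂ = -0.3946; interval -0.3946 ± 0.05732 gives (-0.452, -0.337).

(-0.452, -0.337)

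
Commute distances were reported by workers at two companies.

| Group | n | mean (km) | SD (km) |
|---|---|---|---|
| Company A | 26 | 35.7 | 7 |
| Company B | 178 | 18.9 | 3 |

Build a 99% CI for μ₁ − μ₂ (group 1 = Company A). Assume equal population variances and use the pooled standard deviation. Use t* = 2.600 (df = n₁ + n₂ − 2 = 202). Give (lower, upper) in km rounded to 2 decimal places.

(14.76, 18.84)

Pooled variance s_p² = [25·7² + 177·3²] / (26+178−2) = 13.9505, so s_p = 3.7350.
SE_diff = s_p·√(1/n₁ + 1/n₂) = 3.7350·√(1/26 + 1/178) = 0.7842.
t* = 2.600; margin = 2.600 × 0.7842 = 2.0389.
Difference = 35.7 − 18.9 = 16.8000.
16.8000 ± 2.0389 → (14.76, 18.84).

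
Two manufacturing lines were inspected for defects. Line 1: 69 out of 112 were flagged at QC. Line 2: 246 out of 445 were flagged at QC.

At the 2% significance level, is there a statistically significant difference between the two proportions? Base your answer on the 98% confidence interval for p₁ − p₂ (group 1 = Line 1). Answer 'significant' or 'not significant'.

p̂₁ = 69/112 = 0.6161 and p̂₂ = 246/445 = 0.5528.
SE₁ = √(p̂₁(1−p̂₁)/n₁) = √(0.6161·0.3839/112) = 0.04595; SE₂ = √(0.5528·0.4472/445) = 0.02357.
Independent samples: SE of the difference = √(SE₁² + SE₂²) = √(0.0021114025 + 0.0005555449) = 0.05164.
z* for 98% confidence is 2.326, so the margin of error is 2.326 × 0.05164 = 0.12011.
Point estimate p̂₁ − p̂₂ = 0.6161 − 0.5528 = 0.0633.
0.0633 ± 0.12011 → (-0.05681, 0.18341).
The interval (-0.05681, 0.18341) contains 0, so the difference is not significant.

not significant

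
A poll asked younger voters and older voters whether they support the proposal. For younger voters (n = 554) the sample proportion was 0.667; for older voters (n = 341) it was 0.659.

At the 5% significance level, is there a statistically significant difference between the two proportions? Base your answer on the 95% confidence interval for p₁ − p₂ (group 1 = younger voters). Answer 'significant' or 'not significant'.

not significant

The two standard errors are √(0.6670×0.3330/554) = 0.02002 and √(0.6590×0.3410/341) = 0.02567.
Because the samples are independent, SE_diff = √(0.02002² + 0.02567²) = 0.03255.
Using z* = 1.960 for 95%, ME = 1.960 × 0.03255 = 0.06380.
p̂₁ − p̂₂ = 0.0080; interval 0.0080 ± 0.06380 gives (-0.05580, 0.07180).
The interval (-0.05580, 0.07180) contains 0, so the difference is not significant.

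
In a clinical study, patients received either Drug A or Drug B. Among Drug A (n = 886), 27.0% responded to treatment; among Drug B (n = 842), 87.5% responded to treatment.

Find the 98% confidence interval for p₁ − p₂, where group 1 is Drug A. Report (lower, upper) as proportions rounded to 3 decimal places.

(-0.649, -0.561)

SE₁ = √(p̂₁(1−p̂₁)/n₁) = √(0.2700·0.7300/886) = 0.01492; SE₂ = √(0.8750·0.1250/842) = 0.01140.
Independent samples: SE of the difference = √(SE₁² + SE₂²) = √(0.0002226064 + 0.00012996) = 0.01878.
z* for 98% confidence is 2.326, so the margin of error is 2.326 × 0.01878 = 0.04368.
Point estimate p̂₁ − p̂₂ = 0.2700 − 0.8750 = -0.6050.
-0.6050 ± 0.04368 → (-0.649, -0.561).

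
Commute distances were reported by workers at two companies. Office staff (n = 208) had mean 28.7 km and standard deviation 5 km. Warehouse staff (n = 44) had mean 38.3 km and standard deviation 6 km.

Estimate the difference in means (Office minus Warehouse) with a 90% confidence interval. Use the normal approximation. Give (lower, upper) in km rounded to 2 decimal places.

SE₁ = s₁/√n₁ = 5/√208 = 0.3467; SE₂ = 6/√44 = 0.9045.
Independent samples, unequal variances: SE_diff = √(SE₁² + SE₂²) = √(0.12020089 + 0.81812025) = 0.9687.
z* = 1.645, so margin of error = 1.645 × 0.9687 = 1.5935.
Difference in means = 28.7 − 38.3 = -9.6000.
-9.6000 ± 1.5935 → (-11.19, -8.01).

(-11.19, -8.01)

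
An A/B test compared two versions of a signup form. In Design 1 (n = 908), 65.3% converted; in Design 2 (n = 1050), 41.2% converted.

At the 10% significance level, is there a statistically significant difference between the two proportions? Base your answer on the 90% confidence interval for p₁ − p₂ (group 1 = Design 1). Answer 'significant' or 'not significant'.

significant

SE₁ = √(p̂₁(1−p̂₁)/n₁) = √(0.6530·0.3470/908) = 0.01580; SE₂ = √(0.4120·0.5880/1050) = 0.01519.
Independent samples: SE of the difference = √(SE₁² + SE₂²) = √(0.00024964 + 0.0002307361) = 0.02192.
z* for 90% confidence is 1.645, so the margin of error is 1.645 × 0.02192 = 0.03606.
Point estimate p̂₁ − p̂₂ = 0.6530 − 0.4120 = 0.2410.
0.2410 ± 0.03606 → (0.20494, 0.27706).
The interval (0.20494, 0.27706) does not contain 0, so the difference is significant.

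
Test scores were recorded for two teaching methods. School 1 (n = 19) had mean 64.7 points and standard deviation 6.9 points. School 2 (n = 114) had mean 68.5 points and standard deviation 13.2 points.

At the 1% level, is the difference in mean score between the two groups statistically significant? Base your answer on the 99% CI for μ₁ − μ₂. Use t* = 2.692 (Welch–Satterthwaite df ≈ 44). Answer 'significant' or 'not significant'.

Per-group SEs: s₁/√n₁ = 6.9/√19 = 1.5830, s₂/√n₂ = 13.2/√114 = 1.2363.
Unpooled SE of the difference: √(2.505889 + 1.52843769) = 2.0086.
Margin of error = t* · SE = 2.692 × 2.0086 = 5.4072.
x̄₁ − x̄₂ = 64.7 − 68.5 = -3.8000.
CI: -3.8000 ± 5.4072 = (-9.2072, 1.6072).
The interval (-9.2072, 1.6072) contains 0, so the difference is not significant.

not significant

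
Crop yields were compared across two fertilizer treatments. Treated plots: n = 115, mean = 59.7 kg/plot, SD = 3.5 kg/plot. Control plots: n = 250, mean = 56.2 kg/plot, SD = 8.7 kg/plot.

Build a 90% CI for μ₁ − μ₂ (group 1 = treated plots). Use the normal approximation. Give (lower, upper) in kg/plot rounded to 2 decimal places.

(2.45, 4.55)

Standard errors of each mean: 3.5/√115 = 0.3264 and 8.7/√250 = 0.5502.
SE(x̄₁ − x̄₂) = √(0.3264² + 0.5502²) = 0.6397 for independent samples with unequal variances.
With z* = 1.645, the margin is 1.645 × 0.6397 = 1.0523.
x̄₁ − x̄₂ = 59.7 − 56.2 = 3.5000; the interval is 3.5000 ± 1.0523 = (2.45, 4.55).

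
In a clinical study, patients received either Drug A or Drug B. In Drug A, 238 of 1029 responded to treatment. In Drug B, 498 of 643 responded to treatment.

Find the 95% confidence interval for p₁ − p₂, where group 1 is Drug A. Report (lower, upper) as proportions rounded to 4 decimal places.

Sample proportions: 238/1029 = 0.2313, 498/643 = 0.7745.
Each SE is √(p̂(1−p̂)/n): √(0.2313·0.7687/1029) = 0.01314 and √(0.7745·0.2255/643) = 0.01648.
SE(p̂₁ − p̂₂) = √(SE₁² + SE₂²) = √(0.0001726596 + 0.0002715904) = 0.02108, since the two samples are independent.
At 95% confidence z* = 1.960; margin = 1.960 × 0.02108 = 0.04132.
The difference is 0.2313 − 0.7745 = -0.5432, so the interval is -0.5432 ± 0.04132 = (-0.5845, -0.5019).

(-0.5845, -0.5019)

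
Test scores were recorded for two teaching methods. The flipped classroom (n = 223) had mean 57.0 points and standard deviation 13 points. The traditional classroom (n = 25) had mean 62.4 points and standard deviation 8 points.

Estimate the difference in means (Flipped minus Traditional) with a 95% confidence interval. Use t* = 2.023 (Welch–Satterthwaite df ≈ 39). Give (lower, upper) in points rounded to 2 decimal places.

(-9.08, -1.72)

Standard errors of each mean: 13/√223 = 0.8705 and 8/√25 = 1.6000.
SE(x̄₁ − x̄₂) = √(0.8705² + 1.6000²) = 1.8215 for independent samples with unequal variances.
With t* = 2.023, the margin is 2.023 × 1.8215 = 3.6849.
x̄₁ − x̄₂ = 57.0 − 62.4 = -5.4000; the interval is -5.4000 ± 3.6849 = (-9.08, -1.72).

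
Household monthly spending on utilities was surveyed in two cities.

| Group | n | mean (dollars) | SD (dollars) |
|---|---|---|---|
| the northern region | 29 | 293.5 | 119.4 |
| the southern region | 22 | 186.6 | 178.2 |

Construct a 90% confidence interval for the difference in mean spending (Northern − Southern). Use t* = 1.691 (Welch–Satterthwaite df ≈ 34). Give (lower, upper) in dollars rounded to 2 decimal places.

SE₁ = s₁/√n₁ = 119.4/√29 = 22.1720; SE₂ = 178.2/√22 = 37.9924.
Independent samples, unequal variances: SE_diff = √(SE₁² + SE₂²) = √(491.597584 + 1443.42245776) = 43.9889.
t* = 1.691, so margin of error = 1.691 × 43.9889 = 74.3852.
Difference in means = 293.5 − 186.6 = 106.9000.
106.9000 ± 74.3852 → (32.51, 181.29).

(32.51, 181.29)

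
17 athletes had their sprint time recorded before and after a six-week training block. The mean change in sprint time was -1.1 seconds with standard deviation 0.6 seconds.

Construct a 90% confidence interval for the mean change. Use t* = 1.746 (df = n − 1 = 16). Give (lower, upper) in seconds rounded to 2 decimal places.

This is a matched-pairs design, so SE = s_d/√n = 0.6/√17 = 0.1455.
Margin = 1.746 × 0.1455 = 0.2540; the interval is -1.1 ± 0.2540 = (-1.35, -0.85).

(-1.35, -0.85)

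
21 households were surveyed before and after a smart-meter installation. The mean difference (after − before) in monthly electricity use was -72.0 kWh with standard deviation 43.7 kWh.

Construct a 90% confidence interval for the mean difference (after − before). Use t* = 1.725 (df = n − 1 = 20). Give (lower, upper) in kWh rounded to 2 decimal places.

Paired design: SE = s_d/√n = 43.7/√21 = 9.5361.
t* = 1.725; margin of error = 1.725 × 9.5361 = 16.4498.
-72.0 ± 16.4498 → (-88.45, -55.55).

(-88.45, -55.55)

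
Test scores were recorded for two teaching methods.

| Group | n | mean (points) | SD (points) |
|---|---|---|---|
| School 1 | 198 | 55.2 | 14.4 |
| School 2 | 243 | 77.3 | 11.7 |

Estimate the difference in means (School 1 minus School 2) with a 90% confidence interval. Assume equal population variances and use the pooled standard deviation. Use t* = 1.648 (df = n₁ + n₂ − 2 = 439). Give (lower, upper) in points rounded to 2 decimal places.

s_p = √[((n₁−1)s₁² + (n₂−1)s₂²)/(n₁+n₂−2)] = √[(197·14.4² + 242·11.7²)/439] = 12.9813.
SE = 12.9813·√(1/198 + 1/243) = 1.2428.
With t* = 1.648, margin = 1.648 × 1.2428 = 2.0481.
x̄₁ − x̄₂ = 55.2 − 77.3 = -22.1000; interval -22.1000 ± 2.0481 = (-24.15, -20.05).

(-24.15, -20.05)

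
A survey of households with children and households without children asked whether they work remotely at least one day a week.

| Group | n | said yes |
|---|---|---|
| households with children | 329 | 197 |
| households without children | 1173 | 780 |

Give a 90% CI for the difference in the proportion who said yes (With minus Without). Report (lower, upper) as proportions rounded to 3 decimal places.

p̂₁ = 197/329 = 0.5988 and p̂₂ = 780/1173 = 0.6650.
SE₁ = √(p̂₁(1−p̂₁)/n₁) = √(0.5988·0.4012/329) = 0.02702; SE₂ = √(0.6650·0.3350/1173) = 0.01378.
Independent samples: SE of the difference = √(SE₁² + SE₂²) = √(0.0007300804 + 0.0001898884) = 0.03033.
z* for 90% confidence is 1.645, so the margin of error is 1.645 × 0.03033 = 0.04989.
Point estimate p̂₁ − p̂₂ = 0.5988 − 0.6650 = -0.0662.
-0.0662 ± 0.04989 → (-0.116, -0.016).

(-0.116, -0.016)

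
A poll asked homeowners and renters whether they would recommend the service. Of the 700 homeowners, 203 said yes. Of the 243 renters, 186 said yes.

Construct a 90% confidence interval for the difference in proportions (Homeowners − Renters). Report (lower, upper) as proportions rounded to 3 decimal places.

First, p̂₁ = 203/700 = 0.2900; p̂₂ = 186/243 = 0.7654.
The two standard errors are √(0.2900×0.7100/700) = 0.01715 and √(0.7654×0.2346/243) = 0.02718.
Because the samples are independent, SE_diff = √(0.01715² + 0.02718²) = 0.03214.
Using z* = 1.645 for 90%, ME = 1.645 × 0.03214 = 0.05287.
p̂₁ − p̂₂ = -0.4754; interval -0.4754 ± 0.05287 gives (-0.528, -0.423).

(-0.528, -0.423)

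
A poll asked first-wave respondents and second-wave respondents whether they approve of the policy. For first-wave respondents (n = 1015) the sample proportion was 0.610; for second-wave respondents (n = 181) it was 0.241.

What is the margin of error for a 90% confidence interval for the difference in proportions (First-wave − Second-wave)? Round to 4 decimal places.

0.0580

SE₁ = √(p̂₁(1−p̂₁)/n₁) = √(0.6100·0.3900/1015) = 0.01531; SE₂ = √(0.2410·0.7590/181) = 0.03179.
Independent samples: SE of the difference = √(SE₁² + SE₂²) = √(0.0002343961 + 0.0010106041) = 0.03528.
z* for 90% confidence is 1.645, so the margin of error is 1.645 × 0.03528 = 0.05804.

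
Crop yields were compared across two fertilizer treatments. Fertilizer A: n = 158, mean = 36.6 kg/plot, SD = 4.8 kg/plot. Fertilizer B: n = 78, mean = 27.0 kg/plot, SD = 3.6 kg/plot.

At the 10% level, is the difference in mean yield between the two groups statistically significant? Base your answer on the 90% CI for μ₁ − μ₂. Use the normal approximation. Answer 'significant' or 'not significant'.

Per-group SEs: s₁/√n₁ = 4.8/√158 = 0.3819, s₂/√n₂ = 3.6/√78 = 0.4076.
Unpooled SE of the difference: √(0.14584761 + 0.16613776) = 0.5586.
Margin of error = z* · SE = 1.645 × 0.5586 = 0.9189.
x̄₁ − x̄₂ = 36.6 − 27.0 = 9.6000.
CI: 9.6000 ± 0.9189 = (8.6811, 10.5189).
The interval (8.6811, 10.5189) does not contain 0, so the difference is significant.

significant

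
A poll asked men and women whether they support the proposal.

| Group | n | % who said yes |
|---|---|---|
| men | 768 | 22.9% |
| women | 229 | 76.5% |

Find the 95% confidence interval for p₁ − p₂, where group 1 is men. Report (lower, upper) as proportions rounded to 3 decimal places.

SE₁ = √(p̂₁(1−p̂₁)/n₁) = √(0.2290·0.7710/768) = 0.01516; SE₂ = √(0.7650·0.2350/229) = 0.02802.
Independent samples: SE of the difference = √(SE₁² + SE₂²) = √(0.0002298256 + 0.0007851204) = 0.03186.
z* for 95% confidence is 1.960, so the margin of error is 1.960 × 0.03186 = 0.06245.
Point estimate p̂₁ − p̂₂ = 0.2290 − 0.7650 = -0.5360.
-0.5360 ± 0.06245 → (-0.598, -0.474).

(-0.598, -0.474)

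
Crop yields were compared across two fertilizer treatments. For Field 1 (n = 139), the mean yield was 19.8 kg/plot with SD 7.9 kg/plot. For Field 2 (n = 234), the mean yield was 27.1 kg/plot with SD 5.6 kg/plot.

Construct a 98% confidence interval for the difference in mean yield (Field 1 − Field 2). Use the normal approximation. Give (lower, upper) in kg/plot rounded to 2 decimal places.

Per-group SEs: s₁/√n₁ = 7.9/√139 = 0.6701, s₂/√n₂ = 5.6/√234 = 0.3661.
Unpooled SE of the difference: √(0.44903401 + 0.13402921) = 0.7636.
Margin of error = z* · SE = 2.326 × 0.7636 = 1.7761.
x̄₁ − x̄₂ = 19.8 − 27.1 = -7.3000.
CI: -7.3000 ± 1.7761 = (-9.08, -5.52).

(-9.08, -5.52)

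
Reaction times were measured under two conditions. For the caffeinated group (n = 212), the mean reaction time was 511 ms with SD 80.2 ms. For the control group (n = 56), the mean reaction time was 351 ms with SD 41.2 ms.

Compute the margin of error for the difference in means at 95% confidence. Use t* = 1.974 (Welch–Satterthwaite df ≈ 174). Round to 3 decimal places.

15.373

SE₁ = s₁/√n₁ = 80.2/√212 = 5.5082; SE₂ = 41.2/√56 = 5.5056.
Independent samples, unequal variances: SE_diff = √(SE₁² + SE₂²) = √(30.34026724 + 30.31163136) = 7.7879.
t* = 1.974, so margin of error = 1.974 × 7.7879 = 15.3733.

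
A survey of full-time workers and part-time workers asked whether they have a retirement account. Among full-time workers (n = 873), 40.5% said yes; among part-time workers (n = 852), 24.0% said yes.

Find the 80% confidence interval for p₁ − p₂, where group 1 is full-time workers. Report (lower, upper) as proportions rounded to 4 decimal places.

SE₁ = √(p̂₁(1−p̂₁)/n₁) = √(0.4050·0.5950/873) = 0.01661; SE₂ = √(0.2400·0.7600/852) = 0.01463.
Independent samples: SE of the difference = √(SE₁² + SE₂²) = √(0.0002758921 + 0.0002140369) = 0.02213.
z* for 80% confidence is 1.282, so the margin of error is 1.282 × 0.02213 = 0.02837.
Point estimate p̂₁ − p̂₂ = 0.4050 − 0.2400 = 0.1650.
0.1650 ± 0.02837 → (0.1366, 0.1934).

(0.1366, 0.1934)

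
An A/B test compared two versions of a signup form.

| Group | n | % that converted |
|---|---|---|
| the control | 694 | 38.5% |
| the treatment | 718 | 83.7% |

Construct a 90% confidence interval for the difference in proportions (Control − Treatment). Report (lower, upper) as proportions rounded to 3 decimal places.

(-0.490, -0.414)

Each SE is √(p̂(1−p̂)/n): √(0.3850·0.6150/694) = 0.01847 and √(0.8370·0.1630/718) = 0.01378.
SE(p̂₁ − p̂₂) = √(SE₁² + SE₂²) = √(0.0003411409 + 0.0001898884) = 0.02304, since the two samples are independent.
At 90% confidence z* = 1.645; margin = 1.645 × 0.02304 = 0.03790.
The difference is 0.3850 − 0.8370 = -0.4520, so the interval is -0.4520 ± 0.03790 = (-0.490, -0.414).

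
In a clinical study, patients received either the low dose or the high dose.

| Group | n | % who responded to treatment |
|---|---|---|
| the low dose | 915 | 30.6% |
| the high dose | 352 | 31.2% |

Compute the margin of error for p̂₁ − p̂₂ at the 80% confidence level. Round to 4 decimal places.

Each SE is √(p̂(1−p̂)/n): √(0.3060·0.6940/915) = 0.01523 and √(0.3120·0.6880/352) = 0.02469.
SE(p̂₁ − p̂₂) = √(SE₁² + SE₂²) = √(0.0002319529 + 0.0006095961) = 0.02901, since the two samples are independent.
At 80% confidence z* = 1.282; margin = 1.282 × 0.02901 = 0.03719.

0.0372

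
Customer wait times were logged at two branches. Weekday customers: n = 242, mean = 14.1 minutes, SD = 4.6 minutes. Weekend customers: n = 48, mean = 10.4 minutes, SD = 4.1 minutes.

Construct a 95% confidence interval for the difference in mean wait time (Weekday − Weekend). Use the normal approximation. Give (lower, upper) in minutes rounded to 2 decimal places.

(2.40, 5.00)

Standard errors of each mean: 4.6/√242 = 0.2957 and 4.1/√48 = 0.5918.
SE(x̄₁ − x̄₂) = √(0.2957² + 0.5918²) = 0.6616 for independent samples with unequal variances.
With z* = 1.960, the margin is 1.960 × 0.6616 = 1.2967.
x̄₁ − x̄₂ = 14.1 − 10.4 = 3.7000; the interval is 3.7000 ± 1.2967 = (2.40, 5.00).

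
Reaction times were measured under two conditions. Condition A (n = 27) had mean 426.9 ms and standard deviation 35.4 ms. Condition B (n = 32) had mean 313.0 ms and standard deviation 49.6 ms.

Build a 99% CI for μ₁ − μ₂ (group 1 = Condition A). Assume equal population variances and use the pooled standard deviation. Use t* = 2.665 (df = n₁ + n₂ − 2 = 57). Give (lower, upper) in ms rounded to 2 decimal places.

s_p = √[((n₁−1)s₁² + (n₂−1)s₂²)/(n₁+n₂−2)] = √[(26·35.4² + 31·49.6²)/57] = 43.6990.
SE = 43.6990·√(1/27 + 1/32) = 11.4193.
With t* = 2.665, margin = 2.665 × 11.4193 = 30.4324.
x̄₁ − x̄₂ = 426.9 − 313.0 = 113.9000; interval 113.9000 ± 30.4324 = (83.47, 144.33).

(83.47, 144.33)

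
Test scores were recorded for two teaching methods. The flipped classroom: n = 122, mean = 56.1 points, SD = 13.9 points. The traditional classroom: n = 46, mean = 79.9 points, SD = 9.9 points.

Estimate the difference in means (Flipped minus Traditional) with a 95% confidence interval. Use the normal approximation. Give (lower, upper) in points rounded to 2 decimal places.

(-27.58, -20.02)

SE₁ = s₁/√n₁ = 13.9/√122 = 1.2584; SE₂ = 9.9/√46 = 1.4597.
Independent samples, unequal variances: SE_diff = √(SE₁² + SE₂²) = √(1.58357056 + 2.13072409) = 1.9273.
z* = 1.960, so margin of error = 1.960 × 1.9273 = 3.7775.
Difference in means = 56.1 − 79.9 = -23.8000.
-23.8000 ± 3.7775 → (-27.58, -20.02).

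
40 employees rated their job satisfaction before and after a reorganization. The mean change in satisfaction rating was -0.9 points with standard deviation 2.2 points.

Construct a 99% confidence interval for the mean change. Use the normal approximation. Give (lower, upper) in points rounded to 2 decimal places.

Paired design: SE = s_d/√n = 2.2/√40 = 0.3479.
z* = 2.576; margin of error = 2.576 × 0.3479 = 0.8962.
-0.9 ± 0.8962 → (-1.80, 0.00).

(-1.80, 0.00)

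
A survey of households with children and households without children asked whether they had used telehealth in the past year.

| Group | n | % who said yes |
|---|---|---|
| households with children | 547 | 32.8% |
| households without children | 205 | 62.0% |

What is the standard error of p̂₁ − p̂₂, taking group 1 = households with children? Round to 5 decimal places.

0.03940

SE₁ = √(p̂₁(1−p̂₁)/n₁) = √(0.3280·0.6720/547) = 0.02007; SE₂ = √(0.6200·0.3800/205) = 0.03390.
Independent samples: SE of the difference = √(SE₁² + SE₂²) = √(0.0004028049 + 0.00114921) = 0.03940.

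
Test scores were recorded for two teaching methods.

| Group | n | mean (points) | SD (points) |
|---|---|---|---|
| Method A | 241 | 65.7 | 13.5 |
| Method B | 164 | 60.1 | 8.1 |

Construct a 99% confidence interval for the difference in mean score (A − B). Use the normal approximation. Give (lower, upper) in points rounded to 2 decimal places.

(2.83, 8.37)

Standard errors of each mean: 13.5/√241 = 0.8696 and 8.1/√164 = 0.6325.
SE(x̄₁ − x̄₂) = √(0.8696² + 0.6325²) = 1.0753 for independent samples with unequal variances.
With z* = 2.576, the margin is 2.576 × 1.0753 = 2.7700.
x̄₁ − x̄₂ = 65.7 − 60.1 = 5.6000; the interval is 5.6000 ± 2.7700 = (2.83, 8.37).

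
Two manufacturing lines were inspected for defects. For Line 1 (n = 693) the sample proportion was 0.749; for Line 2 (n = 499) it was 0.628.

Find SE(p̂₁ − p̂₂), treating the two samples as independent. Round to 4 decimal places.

0.0272

Each SE is √(p̂(1−p̂)/n): √(0.7490·0.2510/693) = 0.01647 and √(0.6280·0.3720/499) = 0.02164.
SE(p̂₁ − p̂₂) = √(SE₁² + SE₂²) = √(0.0002712609 + 0.0004682896) = 0.02719, since the two samples are independent.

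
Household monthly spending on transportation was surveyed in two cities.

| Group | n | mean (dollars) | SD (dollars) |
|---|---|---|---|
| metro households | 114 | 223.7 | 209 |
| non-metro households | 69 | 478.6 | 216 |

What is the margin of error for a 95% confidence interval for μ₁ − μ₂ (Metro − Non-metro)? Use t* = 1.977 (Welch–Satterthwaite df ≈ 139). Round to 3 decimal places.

SE₁ = s₁/√n₁ = 209/√114 = 19.5746; SE₂ = 216/√69 = 26.0033.
Independent samples, unequal variances: SE_diff = √(SE₁² + SE₂²) = √(383.16496516 + 676.17161089) = 32.5475.
t* = 1.977, so margin of error = 1.977 × 32.5475 = 64.3464.

64.346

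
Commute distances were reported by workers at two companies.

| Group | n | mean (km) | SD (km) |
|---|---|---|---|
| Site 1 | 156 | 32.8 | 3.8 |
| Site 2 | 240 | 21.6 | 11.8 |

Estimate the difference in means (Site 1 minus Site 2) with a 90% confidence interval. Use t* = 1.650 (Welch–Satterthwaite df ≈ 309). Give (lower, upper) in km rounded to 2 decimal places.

(9.85, 12.55)

Standard errors of each mean: 3.8/√156 = 0.3042 and 11.8/√240 = 0.7617.
SE(x̄₁ − x̄₂) = √(0.3042² + 0.7617²) = 0.8202 for independent samples with unequal variances.
With t* = 1.650, the margin is 1.650 × 0.8202 = 1.3533.
x̄₁ − x̄₂ = 32.8 − 21.6 = 11.2000; the interval is 11.2000 ± 1.3533 = (9.85, 12.55).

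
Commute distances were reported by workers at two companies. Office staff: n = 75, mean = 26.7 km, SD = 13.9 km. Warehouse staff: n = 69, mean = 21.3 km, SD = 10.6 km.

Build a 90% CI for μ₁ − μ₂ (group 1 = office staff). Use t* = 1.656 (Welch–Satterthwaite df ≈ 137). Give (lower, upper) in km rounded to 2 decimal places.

Standard errors of each mean: 13.9/√75 = 1.6050 and 10.6/√69 = 1.2761.
SE(x̄₁ − x̄₂) = √(1.6050² + 1.2761²) = 2.0505 for independent samples with unequal variances.
With t* = 1.656, the margin is 1.656 × 2.0505 = 3.3956.
x̄₁ − x̄₂ = 26.7 − 21.3 = 5.4000; the interval is 5.4000 ± 3.3956 = (2.00, 8.80).

(2.00, 8.80)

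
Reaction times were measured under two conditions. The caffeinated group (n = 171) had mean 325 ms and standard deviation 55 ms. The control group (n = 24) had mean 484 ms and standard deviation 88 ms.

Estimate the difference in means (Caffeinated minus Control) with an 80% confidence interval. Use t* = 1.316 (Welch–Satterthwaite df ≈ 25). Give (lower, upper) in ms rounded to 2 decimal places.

Per-group SEs: s₁/√n₁ = 55/√171 = 4.2060, s₂/√n₂ = 88/√24 = 17.9629.
Unpooled SE of the difference: √(17.690436 + 322.66577641) = 18.4487.
Margin of error = t* · SE = 1.316 × 18.4487 = 24.2785.
x̄₁ − x̄₂ = 325 − 484 = -159.0000.
CI: -159.0000 ± 24.2785 = (-183.28, -134.72).

(-183.28, -134.72)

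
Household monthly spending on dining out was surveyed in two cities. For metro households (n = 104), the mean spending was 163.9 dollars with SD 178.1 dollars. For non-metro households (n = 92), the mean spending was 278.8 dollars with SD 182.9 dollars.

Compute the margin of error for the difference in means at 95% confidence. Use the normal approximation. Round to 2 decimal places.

50.68

SE₁ = s₁/√n₁ = 178.1/√104 = 17.4641; SE₂ = 182.9/√92 = 19.0686.
Independent samples, unequal variances: SE_diff = √(SE₁² + SE₂²) = √(304.99478881 + 363.61150596) = 25.8574.
z* = 1.960, so margin of error = 1.960 × 25.8574 = 50.6805.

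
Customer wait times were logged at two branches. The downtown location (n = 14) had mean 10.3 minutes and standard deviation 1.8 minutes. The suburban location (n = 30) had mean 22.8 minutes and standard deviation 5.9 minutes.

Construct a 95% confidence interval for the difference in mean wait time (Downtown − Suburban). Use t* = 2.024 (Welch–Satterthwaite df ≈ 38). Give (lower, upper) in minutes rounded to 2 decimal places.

(-14.89, -10.11)

SE₁ = s₁/√n₁ = 1.8/√14 = 0.4811; SE₂ = 5.9/√30 = 1.0772.
Independent samples, unequal variances: SE_diff = √(SE₁² + SE₂²) = √(0.23145721 + 1.16035984) = 1.1798.
t* = 2.024, so margin of error = 2.024 × 1.1798 = 2.3879.
Difference in means = 10.3 − 22.8 = -12.5000.
-12.5000 ± 2.3879 → (-14.89, -10.11).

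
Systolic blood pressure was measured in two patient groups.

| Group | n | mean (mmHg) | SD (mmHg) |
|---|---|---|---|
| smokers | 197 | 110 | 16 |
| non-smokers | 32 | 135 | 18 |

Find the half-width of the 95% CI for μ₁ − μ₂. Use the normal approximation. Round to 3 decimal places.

6.625

Standard errors of each mean: 16/√197 = 1.1400 and 18/√32 = 3.1820.
SE(x̄₁ − x̄₂) = √(1.1400² + 3.1820²) = 3.3800 for independent samples with unequal variances.
With z* = 1.960, the margin is 1.960 × 3.3800 = 6.6248.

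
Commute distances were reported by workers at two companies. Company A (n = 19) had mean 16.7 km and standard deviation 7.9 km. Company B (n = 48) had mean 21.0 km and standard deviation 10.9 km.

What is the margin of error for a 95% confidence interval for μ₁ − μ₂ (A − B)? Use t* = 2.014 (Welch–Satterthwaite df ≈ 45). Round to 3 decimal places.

4.834

Standard errors of each mean: 7.9/√19 = 1.8124 and 10.9/√48 = 1.5733.
SE(x̄₁ − x̄₂) = √(1.8124² + 1.5733²) = 2.4000 for independent samples with unequal variances.
With t* = 2.014, the margin is 2.014 × 2.4000 = 4.8336.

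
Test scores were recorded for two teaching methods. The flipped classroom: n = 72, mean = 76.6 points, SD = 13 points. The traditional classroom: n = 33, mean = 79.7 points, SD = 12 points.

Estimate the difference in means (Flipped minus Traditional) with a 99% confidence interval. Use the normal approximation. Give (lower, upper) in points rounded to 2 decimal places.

(-9.77, 3.57)

SE₁ = s₁/√n₁ = 13/√72 = 1.5321; SE₂ = 12/√33 = 2.0889.
Independent samples, unequal variances: SE_diff = √(SE₁² + SE₂²) = √(2.34733041 + 4.36350321) = 2.5905.
z* = 2.576, so margin of error = 2.576 × 2.5905 = 6.6731.
Difference in means = 76.6 − 79.7 = -3.1000.
-3.1000 ± 6.6731 → (-9.77, 3.57).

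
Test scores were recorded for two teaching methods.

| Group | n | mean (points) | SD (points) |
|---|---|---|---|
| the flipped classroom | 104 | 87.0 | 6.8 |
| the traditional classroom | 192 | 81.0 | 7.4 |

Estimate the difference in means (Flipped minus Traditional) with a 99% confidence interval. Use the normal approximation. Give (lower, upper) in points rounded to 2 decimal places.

SE₁ = s₁/√n₁ = 6.8/√104 = 0.6668; SE₂ = 7.4/√192 = 0.5340.
Independent samples, unequal variances: SE_diff = √(SE₁² + SE₂²) = √(0.44462224 + 0.285156) = 0.8543.
z* = 2.576, so margin of error = 2.576 × 0.8543 = 2.2007.
Difference in means = 87.0 − 81.0 = 6.0000.
6.0000 ± 2.2007 → (3.80, 8.20).

(3.80, 8.20)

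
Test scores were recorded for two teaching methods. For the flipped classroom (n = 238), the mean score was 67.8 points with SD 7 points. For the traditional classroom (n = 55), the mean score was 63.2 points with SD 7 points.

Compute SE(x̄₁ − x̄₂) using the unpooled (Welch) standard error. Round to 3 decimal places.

1.047

SE₁ = s₁/√n₁ = 7/√238 = 0.4537; SE₂ = 7/√55 = 0.9439.
Independent samples, unequal variances: SE_diff = √(SE₁² + SE₂²) = √(0.20584369 + 0.89094721) = 1.0473.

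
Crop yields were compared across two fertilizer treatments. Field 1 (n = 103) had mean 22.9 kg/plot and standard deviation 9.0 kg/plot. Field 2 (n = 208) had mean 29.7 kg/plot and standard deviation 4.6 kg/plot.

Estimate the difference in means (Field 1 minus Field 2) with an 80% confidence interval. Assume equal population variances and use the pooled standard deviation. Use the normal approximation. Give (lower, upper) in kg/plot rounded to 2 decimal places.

(-7.79, -5.81)

Pooled variance s_p² = [102·9.0² + 207·4.6²] / (103+208−2) = 40.9130, so s_p = 6.3963.
SE_diff = s_p·√(1/n₁ + 1/n₂) = 6.3963·√(1/103 + 1/208) = 0.7707.
z* = 1.282; margin = 1.282 × 0.7707 = 0.9880.
Difference = 22.9 − 29.7 = -6.8000.
-6.8000 ± 0.9880 → (-7.79, -5.81).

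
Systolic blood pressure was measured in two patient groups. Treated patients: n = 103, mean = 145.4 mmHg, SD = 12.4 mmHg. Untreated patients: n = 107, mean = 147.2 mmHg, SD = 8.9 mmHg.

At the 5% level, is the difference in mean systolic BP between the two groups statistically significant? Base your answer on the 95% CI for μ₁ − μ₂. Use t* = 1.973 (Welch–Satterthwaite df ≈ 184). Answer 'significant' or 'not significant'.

not significant

Per-group SEs: s₁/√n₁ = 12.4/√103 = 1.2218, s₂/√n₂ = 8.9/√107 = 0.8604.
Unpooled SE of the difference: √(1.49279524 + 0.74028816) = 1.4944.
Margin of error = t* · SE = 1.973 × 1.4944 = 2.9485.
x̄₁ − x̄₂ = 145.4 − 147.2 = -1.8000.
CI: -1.8000 ± 2.9485 = (-4.7485, 1.1485).
The interval (-4.7485, 1.1485) contains 0, so the difference is not significant.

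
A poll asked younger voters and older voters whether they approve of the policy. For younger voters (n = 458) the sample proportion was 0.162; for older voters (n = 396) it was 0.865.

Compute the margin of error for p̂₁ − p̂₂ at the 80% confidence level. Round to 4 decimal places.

0.0312

SE₁ = √(p̂₁(1−p̂₁)/n₁) = √(0.1620·0.8380/458) = 0.01722; SE₂ = √(0.8650·0.1350/396) = 0.01717.
Independent samples: SE of the difference = √(SE₁² + SE₂²) = √(0.0002965284 + 0.0002948089) = 0.02432.
z* for 80% confidence is 1.282, so the margin of error is 1.282 × 0.02432 = 0.03118.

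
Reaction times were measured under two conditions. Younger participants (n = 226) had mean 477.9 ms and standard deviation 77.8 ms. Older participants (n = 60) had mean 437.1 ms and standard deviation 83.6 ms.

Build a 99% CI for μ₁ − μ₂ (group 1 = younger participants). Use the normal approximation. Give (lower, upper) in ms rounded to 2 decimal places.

(9.97, 71.63)

Standard errors of each mean: 77.8/√226 = 5.1752 and 83.6/√60 = 10.7927.
SE(x̄₁ − x̄₂) = √(5.1752² + 10.7927²) = 11.9693 for independent samples with unequal variances.
With z* = 2.576, the margin is 2.576 × 11.9693 = 30.8329.
x̄₁ − x̄₂ = 477.9 − 437.1 = 40.8000; the interval is 40.8000 ± 30.8329 = (9.97, 71.63).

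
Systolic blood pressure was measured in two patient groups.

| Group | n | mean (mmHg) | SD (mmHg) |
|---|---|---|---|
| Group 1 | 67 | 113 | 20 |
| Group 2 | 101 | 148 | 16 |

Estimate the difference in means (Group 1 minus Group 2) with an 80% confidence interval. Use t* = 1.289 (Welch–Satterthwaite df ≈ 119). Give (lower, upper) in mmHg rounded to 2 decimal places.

(-38.76, -31.24)

Per-group SEs: s₁/√n₁ = 20/√67 = 2.4434, s₂/√n₂ = 16/√101 = 1.5921.
Unpooled SE of the difference: √(5.97020356 + 2.53478241) = 2.9163.
Margin of error = t* · SE = 1.289 × 2.9163 = 3.7591.
x̄₁ − x̄₂ = 113 − 148 = -35.0000.
CI: -35.0000 ± 3.7591 = (-38.76, -31.24).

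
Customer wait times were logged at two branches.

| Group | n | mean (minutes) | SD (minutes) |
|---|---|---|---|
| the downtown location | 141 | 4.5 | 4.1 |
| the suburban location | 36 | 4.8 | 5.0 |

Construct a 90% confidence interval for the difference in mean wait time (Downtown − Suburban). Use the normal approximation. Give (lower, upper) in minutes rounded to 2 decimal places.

(-1.78, 1.18)

SE₁ = s₁/√n₁ = 4.1/√141 = 0.3453; SE₂ = 5.0/√36 = 0.8333.
Independent samples, unequal variances: SE_diff = √(SE₁² + SE₂²) = √(0.11923209 + 0.69438889) = 0.9020.
z* = 1.645, so margin of error = 1.645 × 0.9020 = 1.4838.
Difference in means = 4.5 − 4.8 = -0.3000.
-0.3000 ± 1.4838 → (-1.78, 1.18).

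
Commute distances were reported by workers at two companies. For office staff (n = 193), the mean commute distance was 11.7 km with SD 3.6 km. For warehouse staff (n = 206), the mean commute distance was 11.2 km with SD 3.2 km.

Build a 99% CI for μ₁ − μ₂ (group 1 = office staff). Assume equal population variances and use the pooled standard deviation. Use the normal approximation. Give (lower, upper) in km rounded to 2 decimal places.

s_p = √[((n₁−1)s₁² + (n₂−1)s₂²)/(n₁+n₂−2)] = √[(192·3.6² + 205·3.2²)/397] = 3.3993.
SE = 3.3993·√(1/193 + 1/206) = 0.3405.
With z* = 2.576, margin = 2.576 × 0.3405 = 0.8771.
x̄₁ − x̄₂ = 11.7 − 11.2 = 0.5000; interval 0.5000 ± 0.8771 = (-0.38, 1.38).

(-0.38, 1.38)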